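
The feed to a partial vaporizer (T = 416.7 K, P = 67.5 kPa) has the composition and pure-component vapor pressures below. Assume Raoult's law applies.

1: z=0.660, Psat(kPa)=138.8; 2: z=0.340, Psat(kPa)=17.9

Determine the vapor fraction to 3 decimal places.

ψ = 0.576

Raoult's law: Kᵢ = Pᵢˢᵃᵗ/P = Pᵢˢᵃᵗ/67.5.
  K_1 = 138.8/67.5 = 2.05630, K_2 = 17.9/67.5 = 0.26519
Rachford–Rice: g(ψ) = Σ zᵢ(Kᵢ−1)/(1+ψ(Kᵢ−1)) = 0.
Check two-phase: ΣzᵢKᵢ = 1.447 > 1 and Σzᵢ/Kᵢ = 1.603 > 1, so g(0) = 0.447 > 0 and g(1) = -0.603 < 0.
Newton–Raphson from ψ = 0.5:
  ψ = 0.500: g = 0.0613, g' = -0.774 → ψ = 0.579
  ψ = 0.579: g = -0.0024, g' = -0.840 → ψ = 0.576
Converged at ψ = 0.576.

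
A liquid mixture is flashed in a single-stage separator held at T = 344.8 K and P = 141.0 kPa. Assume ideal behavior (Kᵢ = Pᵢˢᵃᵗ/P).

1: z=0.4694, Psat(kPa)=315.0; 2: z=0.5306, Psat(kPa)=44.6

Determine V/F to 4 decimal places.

V/F = 0.2566

Raoult's law: Kᵢ = Pᵢˢᵃᵗ/P = Pᵢˢᵃᵗ/141.0.
  K_1 = 315.0/141.0 = 2.234043, K_2 = 44.6/141.0 = 0.316312
Binary case is linear: z₁(K₁−1)(1+V/F(K₂−1)) + z₂(K₂−1)(1+V/F(K₁−1)) = 0
⇒ V/F = [z₁(K₁−1)+z₂(K₂−1)] / [−(K₁−1)(K₂−1)] = 0.21649/0.84370 = 0.2566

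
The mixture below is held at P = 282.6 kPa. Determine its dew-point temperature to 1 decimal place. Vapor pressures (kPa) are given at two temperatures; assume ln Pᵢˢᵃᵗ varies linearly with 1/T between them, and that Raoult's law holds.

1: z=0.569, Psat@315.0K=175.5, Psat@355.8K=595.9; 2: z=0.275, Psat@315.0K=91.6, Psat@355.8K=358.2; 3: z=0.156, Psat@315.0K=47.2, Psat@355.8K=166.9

Dew-point temperature: Σzᵢ·P/Pᵢˢᵃᵗ(T) = 1. Interpolate ln Pᵢˢᵃᵗ = aᵢ + bᵢ/T.
  T = 315.0 K: ΣzᵢP/Pᵢˢᵃᵗ = 2.6987
  T = 355.8 K: ΣzᵢP/Pᵢˢᵃᵗ = 0.7509
  T = 335.4 K: ΣzᵢP/Pᵢˢᵃᵗ = 1.3687
  T = 345.6 K: ΣzᵢP/Pᵢˢᵃᵗ = 1.0048
  T = 350.7 K: ΣzᵢP/Pᵢˢᵃᵗ = 0.8668
  T = 348.1 K: ΣzᵢP/Pᵢˢᵃᵗ = 0.9341
Interpolating between 345.6 K and 348.1 K gives T ≈ 345.8 K.

T = 345.8 K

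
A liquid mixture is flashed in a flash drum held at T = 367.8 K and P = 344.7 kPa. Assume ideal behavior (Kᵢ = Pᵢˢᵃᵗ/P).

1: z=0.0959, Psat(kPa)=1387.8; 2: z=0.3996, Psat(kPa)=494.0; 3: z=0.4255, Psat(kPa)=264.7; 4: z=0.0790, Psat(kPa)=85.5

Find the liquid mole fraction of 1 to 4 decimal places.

Raoult's law: Kᵢ = Pᵢˢᵃᵗ/P = Pᵢˢᵃᵗ/344.7.
  K_1 = 1387.8/344.7 = 4.026110, K_2 = 494.0/344.7 = 1.433130, K_3 = 264.7/344.7 = 0.767914, K_4 = 85.5/344.7 = 0.248042
Rachford–Rice: g(ψ) = Σ zᵢ(Kᵢ−1)/(1+ψ(Kᵢ−1)) = 0.
g(0) = ΣzᵢKᵢ − 1 = 0.3051 and g(1) = 1 − Σzᵢ/Kᵢ = -0.1752, so a root lies in (0, 1).
Iterate (Newton) starting at ψ = 0.5:
  ψ = 0.5000: g = 0.05083, g' = -0.3338 → ψ = 0.6523
  ψ = 0.6523: g = -0.00043, g' = -0.3488 → ψ = 0.6511
Converged at ψ = 0.6511.
Compositions from xᵢ = zᵢ/(1+ψ(Kᵢ−1)), yᵢ = Kᵢxᵢ:
  1: x = 0.0323, y = 0.1300
  2: x = 0.3117, y = 0.4467
  3: x = 0.5012, y = 0.3849
  4: x = 0.1548, y = 0.0384

x_1 = 0.0323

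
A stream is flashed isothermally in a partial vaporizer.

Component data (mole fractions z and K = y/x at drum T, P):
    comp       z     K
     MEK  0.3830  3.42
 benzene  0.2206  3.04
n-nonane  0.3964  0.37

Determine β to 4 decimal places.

Rachford–Rice: g(β) = Σ zᵢ(Kᵢ−1)/(1+β(Kᵢ−1)) = 0.
Check two-phase: ΣzᵢKᵢ = 2.1272 > 1 and Σzᵢ/Kᵢ = 1.2559 > 1, so g(0) = 1.1272 > 0 and g(1) = -0.2559 < 0.
Newton iteration, β⁰ = 0.49:
  β = 0.4900: g = 0.28784, g' = -1.0283 → β = 0.7699
  β = 0.7699: g = 0.01381, g' = -1.0058 → β = 0.7837
  β = 0.7837: g = -0.00008, g' = -1.0171 → β = 0.7836
Converged at β = 0.7836.

β = 0.7836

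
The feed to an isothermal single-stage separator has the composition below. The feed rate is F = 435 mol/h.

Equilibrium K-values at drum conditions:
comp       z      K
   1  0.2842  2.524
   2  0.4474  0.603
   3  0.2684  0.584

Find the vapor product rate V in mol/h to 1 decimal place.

V = 101.6 mol/h

Material balance + equilibrium reduce to Σ zᵢ(Kᵢ−1)/(1+β(Kᵢ−1)) = 0.
Feasibility: ΣzᵢKᵢ = 1.1438, Σzᵢ/Kᵢ = 1.3141 — both > 1, two phases present.
Newton–Raphson from β = 0.5:
  β = 0.5000: g = -0.11677, g' = -0.3964 → β = 0.2054
  β = 0.2054: g = 0.01437, g' = -0.5220 → β = 0.2330
  β = 0.2330: g = 0.00028, g' = -0.5021 → β = 0.2335
Converged at β = 0.2335.
Then V = β·F = 0.2335·435 = 101.6 mol/h and L = F − V = 333.4 mol/h.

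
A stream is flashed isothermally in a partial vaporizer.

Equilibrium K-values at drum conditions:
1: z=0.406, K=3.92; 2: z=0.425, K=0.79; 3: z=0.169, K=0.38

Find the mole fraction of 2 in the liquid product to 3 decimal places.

Iterate (Newton) starting at ψ = 0.5:
  ψ = 0.500: g = 0.2303, g' = -0.732 → ψ = 0.815
  ψ = 0.815: g = 0.0314, g' = -0.596 → ψ = 0.868
  ψ = 0.868: g = -0.0003, g' = -0.610 → ψ = 0.867
Converged at ψ = 0.867.
Compositions from xᵢ = zᵢ/(1+ψ(Kᵢ−1)), yᵢ = Kᵢxᵢ:
  1: x = 0.115, y = 0.451
  2: x = 0.520, y = 0.410
  3: x = 0.365, y = 0.139

x_2 = 0.520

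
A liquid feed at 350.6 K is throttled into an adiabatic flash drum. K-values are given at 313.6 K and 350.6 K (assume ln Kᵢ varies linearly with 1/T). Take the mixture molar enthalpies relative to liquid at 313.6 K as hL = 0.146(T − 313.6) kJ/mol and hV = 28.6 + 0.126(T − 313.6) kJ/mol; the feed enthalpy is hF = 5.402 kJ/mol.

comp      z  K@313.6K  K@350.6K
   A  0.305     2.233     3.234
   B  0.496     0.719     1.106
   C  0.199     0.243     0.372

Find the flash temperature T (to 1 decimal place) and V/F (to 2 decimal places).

T = 314.9 K, V/F = 0.18

Adiabatic flash: solve Rachford–Rice at each trial T, then check hF = ψ·hV(T) + (1−ψ)·hL(T).
  T = 313.6 K: K = (2.233, 0.719, 0.243), RR gives ψ = 0.154, H_out = 4.396 kJ/mol
  T = 350.6 K: K = (3.234, 1.106, 0.372), RR gives ψ = 0.877, H_out = 29.844 kJ/mol
  T = 332.1 K: K = (2.715, 0.903, 0.304), RR gives ψ = 0.537, H_out = 17.875 kJ/mol
  T = 322.9 K: K = (2.471, 0.809, 0.273), RR gives ψ = 0.351, H_out = 11.321 kJ/mol
  T = 318.2 K: K = (2.349, 0.763, 0.258), RR gives ψ = 0.252, H_out = 7.865 kJ/mol
  T = 315.9 K: K = (2.291, 0.741, 0.250), RR gives ψ = 0.203, H_out = 6.143 kJ/mol
Linear interpolation between T = 313.6 (H_out = 4.396) and T = 315.9 (H_out = 6.143) on hF = 5.402 gives T ≈ 314.9 K, at which ψ = 0.18.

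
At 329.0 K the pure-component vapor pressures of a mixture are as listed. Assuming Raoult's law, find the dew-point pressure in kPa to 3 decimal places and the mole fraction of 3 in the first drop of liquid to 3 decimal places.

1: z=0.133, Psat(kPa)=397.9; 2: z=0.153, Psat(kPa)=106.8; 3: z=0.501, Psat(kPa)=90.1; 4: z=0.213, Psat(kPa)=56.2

Pdew = 89.949 kPa, x_3 = 0.500

At the dew point ψ → 1, so Σzᵢ/Kᵢ = 1 with Kᵢ = Pᵢˢᵃᵗ/P ⇒ 1/P = Σzᵢ/Pᵢˢᵃᵗ.
1/P = 0.133/397.9 + 0.153/106.8 + 0.501/90.1 + 0.213/56.2 = 0.011117 ⇒ P = 89.949 kPa
xᵢ = zᵢP/Pᵢˢᵃᵗ ⇒ x_3 = 0.501·89.949/90.1 = 0.500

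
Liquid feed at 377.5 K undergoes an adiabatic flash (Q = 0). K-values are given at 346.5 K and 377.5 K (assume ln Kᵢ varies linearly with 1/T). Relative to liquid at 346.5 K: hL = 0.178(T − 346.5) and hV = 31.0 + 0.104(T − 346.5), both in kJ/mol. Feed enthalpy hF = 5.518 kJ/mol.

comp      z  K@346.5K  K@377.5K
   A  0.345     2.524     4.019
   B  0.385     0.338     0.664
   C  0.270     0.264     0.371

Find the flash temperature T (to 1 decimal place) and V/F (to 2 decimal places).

Adiabatic flash: solve Rachford–Rice at each trial T, then check hF = ψ·hV(T) + (1−ψ)·hL(T).
  T = 346.5 K: K = (2.524, 0.338, 0.264), RR gives ψ = 0.068, H_out = 2.118 kJ/mol
  T = 377.5 K: K = (4.019, 0.664, 0.371), RR gives ψ = 0.515, H_out = 20.304 kJ/mol
  T = 362.0 K: K = (3.217, 0.481, 0.315), RR gives ψ = 0.289, H_out = 11.399 kJ/mol
  T = 354.2 K: K = (2.855, 0.404, 0.289), RR gives ψ = 0.183, H_out = 6.926 kJ/mol
  T = 350.4 K: K = (2.688, 0.370, 0.276), RR gives ψ = 0.128, H_out = 4.626 kJ/mol
  T = 352.3 K: K = (2.771, 0.387, 0.283), RR gives ψ = 0.156, H_out = 5.790 kJ/mol
Linear interpolation between T = 350.4 (H_out = 4.626) and T = 352.3 (H_out = 5.790) on hF = 5.518 gives T ≈ 351.9 K, at which ψ = 0.15.

T = 351.9 K, V/F = 0.15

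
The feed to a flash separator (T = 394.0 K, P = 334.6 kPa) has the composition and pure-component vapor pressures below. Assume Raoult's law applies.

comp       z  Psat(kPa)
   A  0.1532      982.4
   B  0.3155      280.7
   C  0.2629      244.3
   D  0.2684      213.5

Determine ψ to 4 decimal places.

ψ = 0.1527

Raoult's law: Kᵢ = Pᵢˢᵃᵗ/P = Pᵢˢᵃᵗ/334.6.
  K_A = 982.4/334.6 = 2.936043, K_B = 280.7/334.6 = 0.838912, K_C = 244.3/334.6 = 0.730126, K_D = 213.5/334.6 = 0.638075
Rachford–Rice: g(ψ) = Σ zᵢ(Kᵢ−1)/(1+ψ(Kᵢ−1)) = 0.
Feasibility: ΣzᵢKᵢ = 1.0777, Σzᵢ/Kᵢ = 1.2090 — both > 1, two phases present.
Iterate (Newton) starting at ψ = 0.5:
  ψ = 0.5000: g = -0.10519, g' = -0.2359 → ψ = 0.0542
  ψ = 0.0542: g = 0.04608, g' = -0.5350 → ψ = 0.1403
  ψ = 0.1403: g = 0.00516, g' = -0.4234 → ψ = 0.1525
  ψ = 0.1525: g = 0.00008, g' = -0.4111 → ψ = 0.1527
Converged at ψ = 0.1527.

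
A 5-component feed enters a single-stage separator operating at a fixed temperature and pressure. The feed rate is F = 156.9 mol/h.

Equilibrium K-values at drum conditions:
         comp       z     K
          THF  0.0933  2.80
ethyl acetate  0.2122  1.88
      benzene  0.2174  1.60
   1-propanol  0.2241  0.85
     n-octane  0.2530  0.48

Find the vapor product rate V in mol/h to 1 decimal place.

V = 126.9 mol/h

Let ψ = V/F and solve Σ zᵢ(Kᵢ−1)/(1+ψ(Kᵢ−1)) = 0.
Feasibility: ΣzᵢKᵢ = 1.3199, Σzᵢ/Kᵢ = 1.0728 — both > 1, two phases present.
Iterate (Newton) starting at ψ = 0.46:
  ψ = 0.4600: g = 0.11799, g' = -0.3458 → ψ = 0.8012
  ψ = 0.8012: g = 0.00265, g' = -0.3504 → ψ = 0.8088
Converged at ψ = 0.8088.
Then V = ψ·F = 0.8088·156.9 = 126.9 mol/h and L = F − V = 30.0 mol/h.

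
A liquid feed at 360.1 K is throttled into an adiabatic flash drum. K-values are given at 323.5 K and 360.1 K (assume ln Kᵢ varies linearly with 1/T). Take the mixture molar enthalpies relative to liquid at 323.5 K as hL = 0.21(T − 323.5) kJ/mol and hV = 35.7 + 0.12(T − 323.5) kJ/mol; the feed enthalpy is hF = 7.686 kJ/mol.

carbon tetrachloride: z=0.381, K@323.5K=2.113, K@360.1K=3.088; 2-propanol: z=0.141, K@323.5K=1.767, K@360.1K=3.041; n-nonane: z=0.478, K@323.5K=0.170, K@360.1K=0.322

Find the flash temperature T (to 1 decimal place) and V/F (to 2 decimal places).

Adiabatic flash: solve Rachford–Rice at each trial T, then check hF = ψ·hV(T) + (1−ψ)·hL(T).
  T = 323.5 K: K = (2.113, 1.767, 0.170), RR gives ψ = 0.159, H_out = 5.661 kJ/mol
  T = 360.1 K: K = (3.088, 3.041, 0.322), RR gives ψ = 0.540, H_out = 25.171 kJ/mol
  T = 341.8 K: K = (2.580, 2.352, 0.238), RR gives ψ = 0.370, H_out = 16.436 kJ/mol
  T = 332.6 K: K = (2.340, 2.045, 0.202), RR gives ψ = 0.274, H_out = 11.460 kJ/mol
  T = 328.1 K: K = (2.227, 1.904, 0.186), RR gives ψ = 0.220, H_out = 8.735 kJ/mol
  T = 325.8 K: K = (2.169, 1.835, 0.178), RR gives ψ = 0.190, H_out = 7.240 kJ/mol
Linear interpolation between T = 325.8 (H_out = 7.240) and T = 328.1 (H_out = 8.735) on hF = 7.686 gives T ≈ 326.5 K, at which ψ = 0.20.

T = 326.5 K, V/F = 0.20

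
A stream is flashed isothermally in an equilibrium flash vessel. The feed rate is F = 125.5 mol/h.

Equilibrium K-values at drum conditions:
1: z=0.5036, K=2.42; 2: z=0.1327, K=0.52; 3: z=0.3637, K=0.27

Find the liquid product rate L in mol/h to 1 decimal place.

L = 75.0 mol/h

Material balance + equilibrium reduce to Σ zᵢ(Kᵢ−1)/(1+β(Kᵢ−1)) = 0.
g(0) = ΣzᵢKᵢ − 1 = 0.3859 and g(1) = 1 − Σzᵢ/Kᵢ = -0.8103, so a root lies in (0, 1).
Iterate (Newton) starting at β = 0.41:
  β = 0.4100: g = -0.00624, g' = -0.8478 → β = 0.4026
Converged at β = 0.4026.
Then V = β·F = 0.4026·125.5 = 50.5 mol/h and L = F − V = 75.0 mol/h.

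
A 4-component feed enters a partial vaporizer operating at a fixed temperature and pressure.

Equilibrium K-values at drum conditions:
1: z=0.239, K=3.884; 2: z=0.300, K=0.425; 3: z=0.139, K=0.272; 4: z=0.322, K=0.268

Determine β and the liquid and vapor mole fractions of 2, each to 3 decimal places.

Rachford–Rice: g(β) = Σ zᵢ(Kᵢ−1)/(1+β(Kᵢ−1)) = 0.
Check two-phase: ΣzᵢKᵢ = 1.180 > 1 and Σzᵢ/Kᵢ = 2.480 > 1, so g(0) = 0.180 > 0 and g(1) = -1.480 < 0.
Newton iteration, β⁰ = 0.66:
  β = 0.660: g = -0.6914, g' = -1.412 → β = 0.170
  β = 0.170: g = -0.1139, g' = -1.337 → β = 0.085
  β = 0.085: g = 0.0127, g' = -1.671 → β = 0.093
Converged at β = 0.093.
Compositions from xᵢ = zᵢ/(1+β(Kᵢ−1)), yᵢ = Kᵢxᵢ:
  1: x = 0.189, y = 0.732
  2: x = 0.317, y = 0.135
  3: x = 0.149, y = 0.041
  4: x = 0.345, y = 0.093

β = 0.093, x_2 = 0.317, y_2 = 0.135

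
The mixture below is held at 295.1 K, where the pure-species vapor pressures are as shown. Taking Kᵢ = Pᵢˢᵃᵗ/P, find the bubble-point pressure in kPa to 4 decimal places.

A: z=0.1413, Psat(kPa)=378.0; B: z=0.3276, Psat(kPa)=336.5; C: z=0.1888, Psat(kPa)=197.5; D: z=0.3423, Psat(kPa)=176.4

Pbub = 261.3185 kPa

At the bubble point ψ → 0, so ΣzᵢKᵢ = 1 with Kᵢ = Pᵢˢᵃᵗ/P ⇒ P = ΣzᵢPᵢˢᵃᵗ.
P = 0.1413·378.0 + 0.3276·336.5 + 0.1888·197.5 + 0.3423·176.4 = 261.3185 kPa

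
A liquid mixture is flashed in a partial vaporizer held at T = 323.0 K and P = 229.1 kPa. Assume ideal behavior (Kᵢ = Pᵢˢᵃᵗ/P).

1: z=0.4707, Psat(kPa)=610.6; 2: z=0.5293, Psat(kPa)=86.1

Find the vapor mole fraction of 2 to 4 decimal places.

Raoult's law: Kᵢ = Pᵢˢᵃᵗ/P = Pᵢˢᵃᵗ/229.1.
  K_1 = 610.6/229.1 = 2.665212, K_2 = 86.1/229.1 = 0.375818
Binary case is linear: z₁(K₁−1)(1+ψ(K₂−1)) + z₂(K₂−1)(1+ψ(K₁−1)) = 0
⇒ ψ = [z₁(K₁−1)+z₂(K₂−1)] / [−(K₁−1)(K₂−1)] = 0.45344/1.03939 = 0.4362
Compositions from xᵢ = zᵢ/(1+ψ(Kᵢ−1)), yᵢ = Kᵢxᵢ:
  1: x = 0.2726, y = 0.7266
  2: x = 0.7274, y = 0.2734

y_2 = 0.2734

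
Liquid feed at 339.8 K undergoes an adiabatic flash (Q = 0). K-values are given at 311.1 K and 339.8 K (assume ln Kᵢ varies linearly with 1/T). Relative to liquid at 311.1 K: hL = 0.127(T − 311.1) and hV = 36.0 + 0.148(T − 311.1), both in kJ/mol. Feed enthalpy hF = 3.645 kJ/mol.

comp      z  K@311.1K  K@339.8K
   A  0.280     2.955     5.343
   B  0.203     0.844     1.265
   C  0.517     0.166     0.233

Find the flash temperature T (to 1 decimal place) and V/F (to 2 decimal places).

Adiabatic flash: solve Rachford–Rice at each trial T, then check hF = ψ·hV(T) + (1−ψ)·hL(T).
  T = 311.1 K: K = (2.955, 0.844, 0.166), RR gives ψ = 0.063, H_out = 2.277 kJ/mol
  T = 339.8 K: K = (5.343, 1.265, 0.233), RR gives ψ = 0.343, H_out = 16.191 kJ/mol
  T = 325.5 K: K = (4.030, 1.043, 0.198), RR gives ψ = 0.230, H_out = 10.190 kJ/mol
  T = 318.3 K: K = (3.463, 0.941, 0.182), RR gives ψ = 0.157, H_out = 6.584 kJ/mol
  T = 314.7 K: K = (3.202, 0.892, 0.174), RR gives ψ = 0.113, H_out = 4.541 kJ/mol
  T = 312.9 K: K = (3.077, 0.868, 0.170), RR gives ψ = 0.089, H_out = 3.440 kJ/mol
Linear interpolation between T = 312.9 (H_out = 3.440) and T = 314.7 (H_out = 4.541) on hF = 3.645 gives T ≈ 313.2 K, at which ψ = 0.09.

T = 313.2 K, V/F = 0.09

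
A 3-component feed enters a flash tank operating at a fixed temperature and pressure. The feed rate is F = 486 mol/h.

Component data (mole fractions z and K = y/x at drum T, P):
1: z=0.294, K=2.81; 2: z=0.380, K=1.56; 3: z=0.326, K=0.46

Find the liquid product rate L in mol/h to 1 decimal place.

L = 47.4 mol/h

Newton–Raphson from ψ = 0.43:
  ψ = 0.430: g = 0.2415, g' = -0.543 → ψ = 0.874
  ψ = 0.874: g = 0.0153, g' = -0.539 → ψ = 0.903
Converged at ψ = 0.903.
Then V = ψ·F = 0.9026·486 = 438.6 mol/h and L = F − V = 47.4 mol/h.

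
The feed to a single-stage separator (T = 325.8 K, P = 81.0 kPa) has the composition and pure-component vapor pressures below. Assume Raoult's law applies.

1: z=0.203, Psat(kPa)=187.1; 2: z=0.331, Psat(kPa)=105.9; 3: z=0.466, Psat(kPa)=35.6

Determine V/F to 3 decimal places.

Raoult's law: Kᵢ = Pᵢˢᵃᵗ/P = Pᵢˢᵃᵗ/81.0.
  K_1 = 187.1/81.0 = 2.30988, K_2 = 105.9/81.0 = 1.30741, K_3 = 35.6/81.0 = 0.43951
Rachford–Rice: g(V/F) = Σ zᵢ(Kᵢ−1)/(1+V/F(Kᵢ−1)) = 0.
Feasibility: ΣzᵢKᵢ = 1.106, Σzᵢ/Kᵢ = 1.401 — both > 1, two phases present.
Iterate (Newton) starting at V/F = 0.65:
  V/F = 0.650: g = -0.1825, g' = -0.486 → V/F = 0.274
  V/F = 0.274: g = -0.0192, g' = -0.420 → V/F = 0.229
Converged at V/F = 0.229.

V/F = 0.229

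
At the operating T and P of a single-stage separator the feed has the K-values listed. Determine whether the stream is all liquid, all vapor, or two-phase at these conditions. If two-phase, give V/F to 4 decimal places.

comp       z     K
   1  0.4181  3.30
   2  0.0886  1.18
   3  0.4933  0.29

ΣzᵢKᵢ = 1.6273; Σzᵢ/Kᵢ = 1.9028.
Both exceed 1, so a two-phase solution exists.
Material balance + equilibrium reduce to Σ zᵢ(Kᵢ−1)/(1+ψ(Kᵢ−1)) = 0.
Newton–Raphson from ψ = 0.44:
  ψ = 0.4400: g = -0.01665, g' = -1.0748 → ψ = 0.4245
Converged at ψ = 0.4245.

two-phase, V/F = 0.4245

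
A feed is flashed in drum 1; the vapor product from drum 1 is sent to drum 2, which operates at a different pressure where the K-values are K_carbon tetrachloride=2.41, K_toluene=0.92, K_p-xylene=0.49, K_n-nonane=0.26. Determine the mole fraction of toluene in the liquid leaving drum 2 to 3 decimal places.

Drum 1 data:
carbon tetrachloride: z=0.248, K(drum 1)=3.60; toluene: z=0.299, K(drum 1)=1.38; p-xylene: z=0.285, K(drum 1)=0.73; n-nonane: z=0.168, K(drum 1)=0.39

Drum 1:
Rachford–Rice: g(ψ₁) = Σ zᵢ(Kᵢ−1)/(1+ψ₁(Kᵢ−1)) = 0.
Feasibility: ΣzᵢKᵢ = 1.579, Σzᵢ/Kᵢ = 1.107 — both > 1, two phases present.
Newton–Raphson from ψ₁ = 0.5:
  ψ₁ = 0.500: g = 0.1394, g' = -0.505 → ψ₁ = 0.776
  ψ₁ = 0.776: g = 0.0094, g' = -0.469 → ψ₁ = 0.796
Converged at ψ₁ = 0.796.
Drum-1 compositions:
  carbon tetrachloride: x = 0.081, y = 0.291
  toluene: x = 0.230, y = 0.317
  p-xylene: x = 0.363, y = 0.265
  n-nonane: x = 0.327, y = 0.127
Drum-2 feed = drum-1 vapor: z₂ = (0.2908, 0.3168, 0.2650, 0.1274).
Drum 2:
Material balance + equilibrium reduce to Σ zᵢ(Kᵢ−1)/(1+ψ₂(Kᵢ−1)) = 0.
g(0) = ΣzᵢKᵢ − 1 = 0.155 and g(1) = 1 − Σzᵢ/Kᵢ = -0.496, so a root lies in (0, 1).
Newton iteration, ψ₂⁰ = 0.43:
  ψ₂ = 0.430: g = -0.0824, g' = -0.489 → ψ₂ = 0.262
  ψ₂ = 0.262: g = 0.0007, g' = -0.510 → ψ₂ = 0.263
Converged at ψ₂ = 0.263.
  carbon tetrachloride: x = 0.212, y = 0.511
  toluene: x = 0.324, y = 0.298
  p-xylene: x = 0.306, y = 0.150
  n-nonane: x = 0.158, y = 0.041

x_toluene (drum 2) = 0.324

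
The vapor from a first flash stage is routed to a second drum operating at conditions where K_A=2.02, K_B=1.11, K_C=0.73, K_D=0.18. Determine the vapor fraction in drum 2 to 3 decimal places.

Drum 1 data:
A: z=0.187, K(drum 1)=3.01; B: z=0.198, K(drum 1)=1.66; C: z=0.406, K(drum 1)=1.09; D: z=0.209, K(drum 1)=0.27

Drum 1:
Iterate (Newton) starting at ψ₁ = 0.5:
  ψ₁ = 0.500: g = 0.0804, g' = -0.516 → ψ₁ = 0.656
  ψ₁ = 0.656: g = -0.0049, g' = -0.595 → ψ₁ = 0.648
Converged at ψ₁ = 0.648.
Drum-1 compositions:
  A: x = 0.081, y = 0.245
  B: x = 0.139, y = 0.230
  C: x = 0.384, y = 0.418
  D: x = 0.396, y = 0.107
Drum-2 feed = drum-1 vapor: z₂ = (0.2445, 0.2303, 0.4182, 0.1070).
Drum 2:
Newton–Raphson from ψ₂ = 0.5:
  ψ₂ = 0.500: g = -0.0901, g' = -0.362 → ψ₂ = 0.251
  ψ₂ = 0.251: g = -0.0083, g' = -0.313 → ψ₂ = 0.224
Converged at ψ₂ = 0.224.
  A: x = 0.199, y = 0.402
  B: x = 0.225, y = 0.249
  C: x = 0.445, y = 0.325
  D: x = 0.131, y = 0.024

V/F (drum 2) = 0.224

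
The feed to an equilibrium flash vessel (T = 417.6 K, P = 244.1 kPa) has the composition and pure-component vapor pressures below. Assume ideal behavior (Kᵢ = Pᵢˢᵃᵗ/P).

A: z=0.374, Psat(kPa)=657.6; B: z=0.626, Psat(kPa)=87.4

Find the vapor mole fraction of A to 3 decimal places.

Raoult's law: Kᵢ = Pᵢˢᵃᵗ/P = Pᵢˢᵃᵗ/244.1.
  K_A = 657.6/244.1 = 2.69398, K_B = 87.4/244.1 = 0.35805
Rachford–Rice: g(β) = Σ zᵢ(Kᵢ−1)/(1+β(Kᵢ−1)) = 0.
Check two-phase: ΣzᵢKᵢ = 1.232 > 1 and Σzᵢ/Kᵢ = 1.887 > 1, so g(0) = 0.232 > 0 and g(1) = -0.887 < 0.
Binary case is linear: z₁(K₁−1)(1+β(K₂−1)) + z₂(K₂−1)(1+β(K₁−1)) = 0
⇒ β = [z₁(K₁−1)+z₂(K₂−1)] / [−(K₁−1)(K₂−1)] = 0.2317/1.0874 = 0.213
Compositions from xᵢ = zᵢ/(1+β(Kᵢ−1)), yᵢ = Kᵢxᵢ:
  A: x = 0.275, y = 0.740
  B: x = 0.725, y = 0.260

y_A = 0.740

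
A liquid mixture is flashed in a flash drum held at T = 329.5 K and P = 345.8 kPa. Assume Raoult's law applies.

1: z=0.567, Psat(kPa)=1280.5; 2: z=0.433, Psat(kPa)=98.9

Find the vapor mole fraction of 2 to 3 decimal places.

Raoult's law: Kᵢ = Pᵢˢᵃᵗ/P = Pᵢˢᵃᵗ/345.8.
  K_1 = 1280.5/345.8 = 3.70301, K_2 = 98.9/345.8 = 0.28600
Binary case is linear: z₁(K₁−1)(1+ψ(K₂−1)) + z₂(K₂−1)(1+ψ(K₁−1)) = 0
⇒ ψ = [z₁(K₁−1)+z₂(K₂−1)] / [−(K₁−1)(K₂−1)] = 1.2234/1.9299 = 0.634
Compositions from xᵢ = zᵢ/(1+ψ(Kᵢ−1)), yᵢ = Kᵢxᵢ:
  1: x = 0.209, y = 0.774
  2: x = 0.791, y = 0.226

y_2 = 0.226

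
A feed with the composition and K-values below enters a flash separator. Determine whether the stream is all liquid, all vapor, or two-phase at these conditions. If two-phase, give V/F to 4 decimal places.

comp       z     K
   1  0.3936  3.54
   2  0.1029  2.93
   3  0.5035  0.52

ΣzᵢKᵢ = 1.9567; Σzᵢ/Kᵢ = 1.1146.
Both exceed 1, so a two-phase solution exists.
Newton iteration, ψ⁰ = 0.5:
  ψ = 0.5000: g = 0.22348, g' = -0.7929 → ψ = 0.7819
  ψ = 0.7819: g = 0.02711, g' = -0.6430 → ψ = 0.8240
  ψ = 0.8240: g = 0.00008, g' = -0.6401 → ψ = 0.8241
Converged at ψ = 0.8241.

two-phase, V/F = 0.8241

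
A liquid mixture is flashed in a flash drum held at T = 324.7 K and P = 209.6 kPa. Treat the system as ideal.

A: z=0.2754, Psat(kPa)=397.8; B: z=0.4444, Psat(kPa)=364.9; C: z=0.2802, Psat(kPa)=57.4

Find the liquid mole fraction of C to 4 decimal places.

Raoult's law: Kᵢ = Pᵢˢᵃᵗ/P = Pᵢˢᵃᵗ/209.6.
  K_A = 397.8/209.6 = 1.897901, K_B = 364.9/209.6 = 1.740935, K_C = 57.4/209.6 = 0.273855
Let ψ = V/F and solve Σ zᵢ(Kᵢ−1)/(1+ψ(Kᵢ−1)) = 0.
Check two-phase: ΣzᵢKᵢ = 1.3731 > 1 and Σzᵢ/Kᵢ = 1.4235 > 1, so g(0) = 0.3731 > 0 and g(1) = -0.4235 < 0.
Iterate (Newton) starting at ψ = 0.66:
  ψ = 0.6600: g = -0.01432, g' = -0.7424 → ψ = 0.6407
  ψ = 0.6407: g = -0.00024, g' = -0.7183 → ψ = 0.6404
Converged at ψ = 0.6404.
Compositions from xᵢ = zᵢ/(1+ψ(Kᵢ−1)), yᵢ = Kᵢxᵢ:
  A: x = 0.1749, y = 0.3319
  B: x = 0.3014, y = 0.5247
  C: x = 0.5237, y = 0.1434

x_C = 0.5237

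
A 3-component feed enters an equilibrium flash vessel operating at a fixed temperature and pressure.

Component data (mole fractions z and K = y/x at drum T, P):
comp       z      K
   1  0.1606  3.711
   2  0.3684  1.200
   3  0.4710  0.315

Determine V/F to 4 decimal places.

V/F = 0.1749

Rachford–Rice: g(V/F) = Σ zᵢ(Kᵢ−1)/(1+V/F(Kᵢ−1)) = 0.
Check two-phase: ΣzᵢKᵢ = 1.1864 > 1 and Σzᵢ/Kᵢ = 1.8455 > 1, so g(0) = 0.1864 > 0 and g(1) = -0.8455 < 0.
Iterate (Newton) starting at V/F = 0.57:
  V/F = 0.5700: g = -0.29210, g' = -0.7889 → V/F = 0.1997
  V/F = 0.1997: g = -0.02047, g' = -0.8070 → V/F = 0.1744
  V/F = 0.1744: g = 0.00044, g' = -0.8430 → V/F = 0.1749
Converged at V/F = 0.1749.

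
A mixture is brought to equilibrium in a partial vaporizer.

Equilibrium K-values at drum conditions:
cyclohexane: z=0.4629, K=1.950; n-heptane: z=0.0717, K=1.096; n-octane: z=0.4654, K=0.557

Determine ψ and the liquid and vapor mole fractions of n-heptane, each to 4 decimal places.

Newton–Raphson from ψ = 0.65:
  ψ = 0.6500: g = -0.01120, g' = -0.3404 → ψ = 0.6171
Converged at ψ = 0.6171.
Compositions from xᵢ = zᵢ/(1+ψ(Kᵢ−1)), yᵢ = Kᵢxᵢ:
  cyclohexane: x = 0.2918, y = 0.5691
  n-heptane: x = 0.0677, y = 0.0742
  n-octane: x = 0.6405, y = 0.3567

ψ = 0.6171, x_n-heptane = 0.0677, y_n-heptane = 0.0742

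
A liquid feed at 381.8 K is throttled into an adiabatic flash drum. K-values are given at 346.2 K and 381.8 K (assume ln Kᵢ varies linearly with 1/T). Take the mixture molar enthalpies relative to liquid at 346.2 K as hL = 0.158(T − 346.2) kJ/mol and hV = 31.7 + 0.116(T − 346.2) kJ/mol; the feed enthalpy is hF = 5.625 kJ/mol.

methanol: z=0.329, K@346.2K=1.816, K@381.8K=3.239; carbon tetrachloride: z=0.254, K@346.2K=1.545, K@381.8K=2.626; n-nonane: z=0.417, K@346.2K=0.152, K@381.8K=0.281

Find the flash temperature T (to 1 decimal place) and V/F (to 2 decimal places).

Adiabatic flash: solve Rachford–Rice at each trial T, then check hF = ψ·hV(T) + (1−ψ)·hL(T).
  T = 346.2 K: K = (1.816, 1.545, 0.152), RR gives ψ = 0.089, H_out = 2.812 kJ/mol
  T = 381.8 K: K = (3.239, 2.626, 0.281), RR gives ψ = 0.597, H_out = 23.644 kJ/mol
  T = 364.0 K: K = (2.460, 2.041, 0.210), RR gives ψ = 0.408, H_out = 15.449 kJ/mol
  T = 355.1 K: K = (2.122, 1.782, 0.179), RR gives ψ = 0.279, H_out = 10.154 kJ/mol
  T = 350.6 K: K = (1.963, 1.659, 0.165), RR gives ψ = 0.194, H_out = 6.810 kJ/mol
  T = 348.4 K: K = (1.889, 1.602, 0.158), RR gives ψ = 0.145, H_out = 4.921 kJ/mol
Linear interpolation between T = 348.4 (H_out = 4.921) and T = 350.6 (H_out = 6.810) on hF = 5.625 gives T ≈ 349.2 K, at which ψ = 0.16.

T = 349.2 K, V/F = 0.16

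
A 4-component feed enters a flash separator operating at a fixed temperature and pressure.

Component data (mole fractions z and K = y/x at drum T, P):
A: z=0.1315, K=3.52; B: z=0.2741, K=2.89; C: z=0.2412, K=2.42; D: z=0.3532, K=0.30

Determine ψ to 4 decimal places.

Let ψ = V/F and solve Σ zᵢ(Kᵢ−1)/(1+ψ(Kᵢ−1)) = 0.
Feasibility: ΣzᵢKᵢ = 1.9447, Σzᵢ/Kᵢ = 1.4092 — both > 1, two phases present.
Iterate (Newton) starting at ψ = 0.67:
  ψ = 0.6700: g = 0.06176, g' = -1.0477 → ψ = 0.7289
  ψ = 0.7289: g = -0.00186, g' = -1.1160 → ψ = 0.7273
Converged at ψ = 0.7273.

ψ = 0.7273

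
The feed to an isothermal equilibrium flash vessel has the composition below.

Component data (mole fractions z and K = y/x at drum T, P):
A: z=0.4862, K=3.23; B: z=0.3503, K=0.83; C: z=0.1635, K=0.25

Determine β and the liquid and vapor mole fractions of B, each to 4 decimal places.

β = 0.8153, x_B = 0.4067, y_B = 0.3375

Let β = V/F and solve Σ zᵢ(Kᵢ−1)/(1+β(Kᵢ−1)) = 0.
Check two-phase: ΣzᵢKᵢ = 1.9021 > 1 and Σzᵢ/Kᵢ = 1.2266 > 1, so g(0) = 0.9021 > 0 and g(1) = -0.2266 < 0.
Iterate (Newton) starting at β = 0.5:
  β = 0.5000: g = 0.25135, g' = -0.7880 → β = 0.8190
  β = 0.8190: g = -0.00342, g' = -0.9343 → β = 0.8153
Converged at β = 0.8153.
Compositions from xᵢ = zᵢ/(1+β(Kᵢ−1)), yᵢ = Kᵢxᵢ:
  A: x = 0.1725, y = 0.5573
  B: x = 0.4067, y = 0.3375
  C: x = 0.4208, y = 0.1052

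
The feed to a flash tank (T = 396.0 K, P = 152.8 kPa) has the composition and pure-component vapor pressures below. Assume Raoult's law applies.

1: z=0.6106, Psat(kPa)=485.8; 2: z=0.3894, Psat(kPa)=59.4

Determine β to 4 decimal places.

Raoult's law: Kᵢ = Pᵢˢᵃᵗ/P = Pᵢˢᵃᵗ/152.8.
  K_1 = 485.8/152.8 = 3.179319, K_2 = 59.4/152.8 = 0.388743
Binary case is linear: z₁(K₁−1)(1+β(K₂−1)) + z₂(K₂−1)(1+β(K₁−1)) = 0
⇒ β = [z₁(K₁−1)+z₂(K₂−1)] / [−(K₁−1)(K₂−1)] = 1.09267/1.33212 = 0.8202

β = 0.8202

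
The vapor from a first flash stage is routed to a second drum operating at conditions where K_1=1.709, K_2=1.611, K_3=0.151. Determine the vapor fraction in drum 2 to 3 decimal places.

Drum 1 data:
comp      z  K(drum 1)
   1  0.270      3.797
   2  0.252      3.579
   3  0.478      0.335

V/F (drum 2) = 0.455

Drum 1:
Rachford–Rice: g(ψ₁) = Σ zᵢ(Kᵢ−1)/(1+ψ₁(Kᵢ−1)) = 0.
Check two-phase: ΣzᵢKᵢ = 2.087 > 1 and Σzᵢ/Kᵢ = 1.568 > 1, so g(0) = 1.087 > 0 and g(1) = -0.568 < 0.
Iterate (Newton) starting at ψ₁ = 0.5:
  ψ₁ = 0.500: g = 0.1225, g' = -1.161 → ψ₁ = 0.605
  ψ₁ = 0.605: g = 0.0019, g' = -1.139 → ψ₁ = 0.607
Converged at ψ₁ = 0.607.
Drum-1 compositions:
  1: x = 0.100, y = 0.380
  2: x = 0.098, y = 0.351
  3: x = 0.802, y = 0.269
Drum-2 feed = drum-1 vapor: z₂ = (0.3799, 0.3515, 0.2686).
Drum 2:
Material balance + equilibrium reduce to Σ zᵢ(Kᵢ−1)/(1+ψ₂(Kᵢ−1)) = 0.
Check two-phase: ΣzᵢKᵢ = 1.256 > 1 and Σzᵢ/Kᵢ = 2.219 > 1, so g(0) = 0.256 > 0 and g(1) = -1.219 < 0.
Newton iteration, ψ₂⁰ = 0.46:
  ψ₂ = 0.460: g = -0.0034, g' = -0.710 → ψ₂ = 0.455
Converged at ψ₂ = 0.455.
  1: x = 0.287, y = 0.491
  2: x = 0.275, y = 0.443
  3: x = 0.438, y = 0.066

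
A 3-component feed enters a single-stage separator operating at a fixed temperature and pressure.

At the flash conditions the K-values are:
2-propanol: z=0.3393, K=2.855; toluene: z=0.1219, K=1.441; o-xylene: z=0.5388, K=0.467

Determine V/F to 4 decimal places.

Newton iteration, V/F⁰ = 0.5:
  V/F = 0.5000: g = -0.02094, g' = -0.6147 → V/F = 0.4659
  V/F = 0.4659: g = 0.00014, g' = -0.6232 → V/F = 0.4662
Converged at V/F = 0.4662.

V/F = 0.4662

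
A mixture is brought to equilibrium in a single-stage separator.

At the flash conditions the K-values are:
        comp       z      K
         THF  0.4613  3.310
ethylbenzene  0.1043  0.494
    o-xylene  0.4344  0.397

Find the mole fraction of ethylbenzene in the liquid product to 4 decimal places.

x_ethylbenzene = 0.1450

Material balance + equilibrium reduce to Σ zᵢ(Kᵢ−1)/(1+V/F(Kᵢ−1)) = 0.
g(0) = ΣzᵢKᵢ − 1 = 0.7509 and g(1) = 1 − Σzᵢ/Kᵢ = -0.4447, so a root lies in (0, 1).
Newton–Raphson from V/F = 0.5:
  V/F = 0.5000: g = 0.04882, g' = -0.9016 → V/F = 0.5541
  V/F = 0.5541: g = 0.00062, g' = -0.8813 → V/F = 0.5548
Converged at V/F = 0.5548.
Compositions from xᵢ = zᵢ/(1+V/F(Kᵢ−1)), yᵢ = Kᵢxᵢ:
  THF: x = 0.2022, y = 0.6692
  ethylbenzene: x = 0.1450, y = 0.0716
  o-xylene: x = 0.6528, y = 0.2592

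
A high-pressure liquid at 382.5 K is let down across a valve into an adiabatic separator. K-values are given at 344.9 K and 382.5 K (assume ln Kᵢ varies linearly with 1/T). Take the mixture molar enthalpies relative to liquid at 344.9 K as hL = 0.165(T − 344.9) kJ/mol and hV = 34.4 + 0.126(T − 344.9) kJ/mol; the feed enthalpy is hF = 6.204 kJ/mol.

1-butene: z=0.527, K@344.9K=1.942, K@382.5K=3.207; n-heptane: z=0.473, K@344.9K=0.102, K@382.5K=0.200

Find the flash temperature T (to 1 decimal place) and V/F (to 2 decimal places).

T = 349.8 K, V/F = 0.16

Adiabatic flash: solve Rachford–Rice at each trial T, then check hF = ψ·hV(T) + (1−ψ)·hL(T).
  T = 344.9 K: K = (1.942, 0.102), RR gives ψ = 0.085, H_out = 2.915 kJ/mol
  T = 382.5 K: K = (3.207, 0.200), RR gives ψ = 0.444, H_out = 20.841 kJ/mol
  T = 363.7 K: K = (2.528, 0.145), RR gives ψ = 0.307, H_out = 13.441 kJ/mol
  T = 354.3 K: K = (2.224, 0.122), RR gives ψ = 0.214, H_out = 8.830 kJ/mol
  T = 349.6 K: K = (2.080, 0.112), RR gives ψ = 0.155, H_out = 6.091 kJ/mol
  T = 352.0 K: K = (2.153, 0.117), RR gives ψ = 0.187, H_out = 7.536 kJ/mol
Linear interpolation between T = 349.6 (H_out = 6.091) and T = 352.0 (H_out = 7.536) on hF = 6.204 gives T ≈ 349.8 K, at which ψ = 0.16.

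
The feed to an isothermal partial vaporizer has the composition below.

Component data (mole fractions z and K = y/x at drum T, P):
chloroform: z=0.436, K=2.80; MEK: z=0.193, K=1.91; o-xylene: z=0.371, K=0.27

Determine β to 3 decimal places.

β = 0.609

Newton iteration, β⁰ = 0.5:
  β = 0.500: g = 0.1073, g' = -0.957 → β = 0.612
  β = 0.612: g = -0.0034, g' = -1.032 → β = 0.609
Converged at β = 0.609.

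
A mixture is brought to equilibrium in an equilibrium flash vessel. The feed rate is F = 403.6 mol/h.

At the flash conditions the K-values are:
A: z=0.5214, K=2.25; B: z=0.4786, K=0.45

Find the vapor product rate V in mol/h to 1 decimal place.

V = 228.1 mol/h

Newton iteration, β⁰ = 0.5:
  β = 0.5000: g = 0.03800, g' = -0.5840 → β = 0.5651
Converged at β = 0.5651.
Then V = β·F = 0.5651·403.6 = 228.1 mol/h and L = F − V = 175.5 mol/h.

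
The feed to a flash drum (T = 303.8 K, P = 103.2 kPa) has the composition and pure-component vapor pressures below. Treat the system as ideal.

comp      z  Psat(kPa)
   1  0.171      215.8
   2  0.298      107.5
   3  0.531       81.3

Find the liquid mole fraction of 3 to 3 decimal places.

x_3 = 0.603

Raoult's law: Kᵢ = Pᵢˢᵃᵗ/P = Pᵢˢᵃᵗ/103.2.
  K_1 = 215.8/103.2 = 2.09109, K_2 = 107.5/103.2 = 1.04167, K_3 = 81.3/103.2 = 0.78779
Newton iteration, ψ⁰ = 0.5:
  ψ = 0.500: g = 0.0068, g' = -0.116 → ψ = 0.559
  ψ = 0.559: g = 0.0002, g' = -0.110 → ψ = 0.561
Converged at ψ = 0.561.
Compositions from xᵢ = zᵢ/(1+ψ(Kᵢ−1)), yᵢ = Kᵢxᵢ:
  1: x = 0.106, y = 0.222
  2: x = 0.291, y = 0.303
  3: x = 0.603, y = 0.475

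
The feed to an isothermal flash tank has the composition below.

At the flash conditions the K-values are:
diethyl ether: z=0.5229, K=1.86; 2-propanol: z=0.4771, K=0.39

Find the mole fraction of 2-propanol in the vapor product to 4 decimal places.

y_2-propanol = 0.2282

Material balance + equilibrium reduce to Σ zᵢ(Kᵢ−1)/(1+β(Kᵢ−1)) = 0.
g(0) = ΣzᵢKᵢ − 1 = 0.1587 and g(1) = 1 − Σzᵢ/Kᵢ = -0.5045, so a root lies in (0, 1).
Newton iteration, β⁰ = 0.5:
  β = 0.5000: g = -0.10428, g' = -0.5567 → β = 0.3127
  β = 0.3127: g = -0.00522, g' = -0.5113 → β = 0.3025
Converged at β = 0.3024.
Compositions from xᵢ = zᵢ/(1+β(Kᵢ−1)), yᵢ = Kᵢxᵢ:
  diethyl ether: x = 0.4150, y = 0.7718
  2-propanol: x = 0.5850, y = 0.2282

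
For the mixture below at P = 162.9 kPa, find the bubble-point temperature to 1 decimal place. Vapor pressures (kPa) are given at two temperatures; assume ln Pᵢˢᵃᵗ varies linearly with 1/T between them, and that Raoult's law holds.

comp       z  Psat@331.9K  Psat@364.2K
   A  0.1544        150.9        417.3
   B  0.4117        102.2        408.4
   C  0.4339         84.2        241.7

Bubble-point temperature: ΣzᵢPᵢˢᵃᵗ(T) = P. Interpolate ln Pᵢˢᵃᵗ = aᵢ + bᵢ/T.
  T = 331.9 K: ΣzᵢPᵢˢᵃᵗ = 101.91 kPa
  T = 364.2 K: ΣzᵢPᵢˢᵃᵗ = 337.44 kPa
  T = 348.0 K: ΣzᵢPᵢˢᵃᵗ = 189.61 kPa
  T = 339.9 K: ΣzᵢPᵢˢᵃᵗ = 139.62 kPa
  T = 343.9 K: ΣzᵢPᵢˢᵃᵗ = 162.65 kPa
  T = 345.9 K: ΣzᵢPᵢˢᵃᵗ = 175.36 kPa
Interpolating between 343.9 K and 345.9 K gives T ≈ 343.9 K.

T = 343.9 K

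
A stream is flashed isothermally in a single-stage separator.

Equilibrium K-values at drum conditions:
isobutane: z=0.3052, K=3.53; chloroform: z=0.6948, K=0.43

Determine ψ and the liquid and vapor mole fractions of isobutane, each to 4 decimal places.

ψ = 0.2608, x_isobutane = 0.1839, y_isobutane = 0.6491

Rachford–Rice: g(ψ) = Σ zᵢ(Kᵢ−1)/(1+ψ(Kᵢ−1)) = 0.
Feasibility: ΣzᵢKᵢ = 1.3761, Σzᵢ/Kᵢ = 1.7023 — both > 1, two phases present.
Iterate (Newton) starting at ψ = 0.39:
  ψ = 0.3900: g = -0.12058, g' = -0.8682 → ψ = 0.2511
  ψ = 0.2511: g = 0.00998, g' = -1.0380 → ψ = 0.2607
  ψ = 0.2607: g = 0.00008, g' = -1.0207 → ψ = 0.2608
Converged at ψ = 0.2608.
Compositions from xᵢ = zᵢ/(1+ψ(Kᵢ−1)), yᵢ = Kᵢxᵢ:
  isobutane: x = 0.1839, y = 0.6491
  chloroform: x = 0.8161, y = 0.3509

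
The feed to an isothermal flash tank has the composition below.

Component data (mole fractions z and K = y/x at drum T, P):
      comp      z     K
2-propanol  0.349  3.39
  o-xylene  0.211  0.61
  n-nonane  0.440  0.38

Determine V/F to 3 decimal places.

V/F = 0.362

Material balance + equilibrium reduce to Σ zᵢ(Kᵢ−1)/(1+V/F(Kᵢ−1)) = 0.
g(0) = ΣzᵢKᵢ − 1 = 0.479 and g(1) = 1 − Σzᵢ/Kᵢ = -0.607, so a root lies in (0, 1).
Iterate (Newton) starting at V/F = 0.5:
  V/F = 0.500: g = -0.1176, g' = -0.819 → V/F = 0.356
  V/F = 0.356: g = 0.0047, g' = -0.903 → V/F = 0.362
Converged at V/F = 0.362.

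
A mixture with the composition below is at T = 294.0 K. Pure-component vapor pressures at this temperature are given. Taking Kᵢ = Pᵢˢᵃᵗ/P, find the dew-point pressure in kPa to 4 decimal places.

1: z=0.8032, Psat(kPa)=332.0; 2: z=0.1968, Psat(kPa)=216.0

At the dew point ψ → 1, so Σzᵢ/Kᵢ = 1 with Kᵢ = Pᵢˢᵃᵗ/P ⇒ 1/P = Σzᵢ/Pᵢˢᵃᵗ.
1/P = 0.8032/332.0 + 0.1968/216.0 = 0.0033304 ⇒ P = 300.2653 kPa

Pdew = 300.2653 kPa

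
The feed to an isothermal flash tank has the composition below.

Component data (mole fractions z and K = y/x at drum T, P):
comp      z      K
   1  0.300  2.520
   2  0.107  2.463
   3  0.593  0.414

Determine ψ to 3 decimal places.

ψ = 0.300

Let ψ = V/F and solve Σ zᵢ(Kᵢ−1)/(1+ψ(Kᵢ−1)) = 0.
g(0) = ΣzᵢKᵢ − 1 = 0.265 and g(1) = 1 − Σzᵢ/Kᵢ = -0.595, so a root lies in (0, 1).
Newton iteration, ψ⁰ = 0.5:
  ψ = 0.500: g = -0.1420, g' = -0.708 → ψ = 0.299
  ψ = 0.299: g = 0.0009, g' = -0.738 → ψ = 0.300
Converged at ψ = 0.300.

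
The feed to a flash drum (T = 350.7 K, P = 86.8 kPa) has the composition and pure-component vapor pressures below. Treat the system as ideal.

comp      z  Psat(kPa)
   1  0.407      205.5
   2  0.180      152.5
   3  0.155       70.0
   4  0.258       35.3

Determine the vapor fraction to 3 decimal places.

ψ = 0.842

Raoult's law: Kᵢ = Pᵢˢᵃᵗ/P = Pᵢˢᵃᵗ/86.8.
  K_1 = 205.5/86.8 = 2.36751, K_2 = 152.5/86.8 = 1.75691, K_3 = 70.0/86.8 = 0.80645, K_4 = 35.3/86.8 = 0.40668
Iterate (Newton) starting at ψ = 0.68:
  ψ = 0.680: g = 0.0872, g' = -0.512 → ψ = 0.850
  ψ = 0.850: g = -0.0046, g' = -0.579 → ψ = 0.842
Converged at ψ = 0.842.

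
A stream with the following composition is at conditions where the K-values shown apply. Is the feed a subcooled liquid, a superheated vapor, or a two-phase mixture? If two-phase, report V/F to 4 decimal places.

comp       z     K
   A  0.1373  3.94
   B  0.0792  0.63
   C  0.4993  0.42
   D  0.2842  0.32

subcooled liquid

ΣzᵢKᵢ = 0.8915; Σzᵢ/Kᵢ = 2.2375.
Since ΣzᵢKᵢ < 1 the mixture is below its bubble point — single liquid phase.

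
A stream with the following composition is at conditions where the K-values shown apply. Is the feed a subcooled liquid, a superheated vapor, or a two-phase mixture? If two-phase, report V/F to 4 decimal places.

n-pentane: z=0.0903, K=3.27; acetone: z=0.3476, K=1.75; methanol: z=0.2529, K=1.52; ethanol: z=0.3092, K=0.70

ΣzᵢKᵢ = 1.5044; Σzᵢ/Kᵢ = 0.8343.
Since Σzᵢ/Kᵢ < 1 the mixture is above its dew point — single vapor phase.

superheated vapor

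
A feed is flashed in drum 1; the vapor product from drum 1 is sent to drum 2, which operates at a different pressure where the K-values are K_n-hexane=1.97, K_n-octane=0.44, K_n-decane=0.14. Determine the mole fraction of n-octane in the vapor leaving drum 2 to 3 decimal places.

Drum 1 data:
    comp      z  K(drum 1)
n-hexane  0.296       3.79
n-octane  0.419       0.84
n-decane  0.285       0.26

y_n-octane (drum 2) = 0.201

Drum 1:
Rachford–Rice: g(ψ₁) = Σ zᵢ(Kᵢ−1)/(1+ψ₁(Kᵢ−1)) = 0.
Check two-phase: ΣzᵢKᵢ = 1.548 > 1 and Σzᵢ/Kᵢ = 1.673 > 1, so g(0) = 0.548 > 0 and g(1) = -0.673 < 0.
Newton–Raphson from ψ₁ = 0.41:
  ψ₁ = 0.410: g = 0.0107, g' = -0.835 → ψ₁ = 0.423
Converged at ψ₁ = 0.423.
Drum-1 compositions:
  n-hexane: x = 0.136, y = 0.515
  n-octane: x = 0.449, y = 0.378
  n-decane: x = 0.415, y = 0.108
Drum-2 feed = drum-1 vapor: z₂ = (0.5146, 0.3775, 0.1078).
Drum 2:
Rachford–Rice: g(ψ₂) = Σ zᵢ(Kᵢ−1)/(1+ψ₂(Kᵢ−1)) = 0.
Feasibility: ΣzᵢKᵢ = 1.195, Σzᵢ/Kᵢ = 1.890 — both > 1, two phases present.
Newton iteration, ψ₂⁰ = 0.5:
  ψ₂ = 0.500: g = -0.1202, g' = -0.693 → ψ₂ = 0.327
  ψ₂ = 0.327: g = -0.0087, g' = -0.611 → ψ₂ = 0.313
Converged at ψ₂ = 0.313.
  n-hexane: x = 0.395, y = 0.778
  n-octane: x = 0.458, y = 0.201
  n-decane: x = 0.147, y = 0.021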